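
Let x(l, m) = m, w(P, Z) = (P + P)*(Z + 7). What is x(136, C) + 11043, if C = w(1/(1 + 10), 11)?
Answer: 121509/11 ≈ 11046.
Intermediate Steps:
w(P, Z) = 2*P*(7 + Z) (w(P, Z) = (2*P)*(7 + Z) = 2*P*(7 + Z))
C = 36/11 (C = 2*(7 + 11)/(1 + 10) = 2*18/11 = 2*(1/11)*18 = 36/11 ≈ 3.2727)
x(136, C) + 11043 = 36/11 + 11043 = 121509/11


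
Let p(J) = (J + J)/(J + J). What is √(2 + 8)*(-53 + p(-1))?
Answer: -52*√10 ≈ -164.44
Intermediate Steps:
p(J) = 1 (p(J) = (2*J)/((2*J)) = (2*J)*(1/(2*J)) = 1)
√(2 + 8)*(-53 + p(-1)) = √(2 + 8)*(-53 + 1) = √10*(-52) = -52*√10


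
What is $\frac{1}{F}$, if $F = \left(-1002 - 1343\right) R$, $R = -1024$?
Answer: $\frac{1}{2401280} \approx 4.1644 \cdot 10^{-7}$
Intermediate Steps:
$F = 2401280$ ($F = \left(-1002 - 1343\right) \left(-1024\right) = \left(-2345\right) \left(-1024\right) = 2401280$)
$\frac{1}{F} = \frac{1}{2401280}$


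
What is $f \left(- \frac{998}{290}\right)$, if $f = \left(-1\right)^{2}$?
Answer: $- \frac{499}{145} \approx -3.4414$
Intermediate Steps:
$f = 1$
$f \left(- \frac{998}{290}\right) = 1 \left(- \frac{998}{290}\right) = 1 \left(\left(-998\right) \frac{1}{290}\right) = 1 \left(- \frac{499}{145}\right) = - \frac{499}{145}$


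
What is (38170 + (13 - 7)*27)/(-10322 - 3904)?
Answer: -19166/7113 ≈ -2.6945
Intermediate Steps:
(38170 + (13 - 7)*27)/(-10322 - 3904) = (38170 + 6*27)/(-14226) = (38170 + 162)*(-1/14226) = 38332*(-1/14226) = -19166/7113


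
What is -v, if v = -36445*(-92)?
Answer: -3352940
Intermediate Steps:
v = 3352940
-v = -1*3352940 = -3352940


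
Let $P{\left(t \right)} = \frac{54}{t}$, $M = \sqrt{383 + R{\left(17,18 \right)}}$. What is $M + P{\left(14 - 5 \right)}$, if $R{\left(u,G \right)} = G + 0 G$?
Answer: $6 + \sqrt{401} \approx 26.025$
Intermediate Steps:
$R{\left(u,G \right)} = G$ ($R{\left(u,G \right)} = G + 0 = G$)
$M = \sqrt{401}$ ($M = \sqrt{383 + 18} = \sqrt{401} \approx 20.025$)
$M + P{\left(14 - 5 \right)} = \sqrt{401} + \frac{54}{14 - 5} = \sqrt{401} + \frac{54}{9} = \sqrt{401} + 54 \cdot \frac{1}{9} = \sqrt{401} + 6 = 6 + \sqrt{401}$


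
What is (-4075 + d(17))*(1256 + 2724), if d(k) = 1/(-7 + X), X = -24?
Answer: -502777480/31 ≈ -1.6219e+7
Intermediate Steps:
d(k) = -1/31 (d(k) = 1/(-7 - 24) = 1/(-31) = -1/31)
(-4075 + d(17))*(1256 + 2724) = (-4075 - 1/31)*(1256 + 2724) = -126326/31*3980 = -502777480/31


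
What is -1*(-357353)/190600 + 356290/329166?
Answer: 92768665799/31369519800 ≈ 2.9573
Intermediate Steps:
-1*(-357353)/190600 + 356290/329166 = 357353*(1/190600) + 356290*(1/329166) = 357353/190600 + 178145/164583 = 92768665799/31369519800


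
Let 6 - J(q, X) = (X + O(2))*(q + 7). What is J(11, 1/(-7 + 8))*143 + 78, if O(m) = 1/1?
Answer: -4212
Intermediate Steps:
O(m) = 1
J(q, X) = 6 - (1 + X)*(7 + q) (J(q, X) = 6 - (X + 1)*(q + 7) = 6 - (1 + X)*(7 + q))
J(11, 1/(-7 + 8))*143 + 78 = (-1 - 1*11 - 7/(-7 + 8) - 1*11/(-7 + 8))*143 + 78 = (-1 - 11 - 7/1 - 1*11/1)*143 + 78 = (-1 - 11 - 7*1 - 1*1*11)*143 + 78 = (-1 - 11 - 7 - 11)*143 + 78 = -30*143 + 78 = -4290 + 78 = -4212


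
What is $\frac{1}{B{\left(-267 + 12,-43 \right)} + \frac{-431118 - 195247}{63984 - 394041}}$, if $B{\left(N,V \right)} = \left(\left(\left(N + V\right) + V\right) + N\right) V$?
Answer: $\frac{330057}{8459327161} \approx 3.9017 \cdot 10^{-5}$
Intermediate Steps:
$B{\left(N,V \right)} = V \left(2 N + 2 V\right)$ ($B{\left(N,V \right)} = \left(\left(N + 2 V\right) + N\right) V = \left(2 N + 2 V\right) V = V \left(2 N + 2 V\right)$)
$\frac{1}{B{\left(-267 + 12,-43 \right)} + \frac{-431118 - 195247}{63984 - 394041}} = \frac{1}{2 \left(-43\right) \left(\left(-267 + 12\right) - 43\right) + \frac{-431118 - 195247}{63984 - 394041}} = \frac{1}{2 \left(-43\right) \left(-255 - 43\right) - \frac{626365}{-330057}} = \frac{1}{2 \left(-43\right) \left(-298\right) - - \frac{626365}{330057}} = \frac{1}{25628 + \frac{626365}{330057}} = \frac{1}{\frac{8459327161}{330057}} = \frac{330057}{8459327161}$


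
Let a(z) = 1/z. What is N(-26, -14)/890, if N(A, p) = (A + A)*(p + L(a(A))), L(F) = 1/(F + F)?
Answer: 702/445 ≈ 1.5775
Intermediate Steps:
a(z) = 1/z
L(F) = 1/(2*F)
N(A, p) = 2*A*(p + A/2) (N(A, p) = (A + A)*(p + 1/(2*(1/A))) = (2*A)*(p + A/2) = 2*A*(p + A/2))
N(-26, -14)/890 = -26*(-26 + 2*(-14))/890 = -26*(-26 - 28)*(1/890) = -26*(-54)*(1/890) = 1404*(1/890) = 702/445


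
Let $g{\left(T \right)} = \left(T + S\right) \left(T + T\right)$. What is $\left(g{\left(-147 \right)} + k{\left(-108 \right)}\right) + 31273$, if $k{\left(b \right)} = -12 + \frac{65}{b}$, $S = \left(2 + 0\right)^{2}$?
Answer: $\frac{7916659}{108} \approx 73302.0$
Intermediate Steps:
$S = 4$ ($S = 2^{2} = 4$)
$g{\left(T \right)} = 2 T \left(4 + T\right)$ ($g{\left(T \right)} = \left(T + 4\right) \left(T + T\right) = \left(4 + T\right) 2 T = 2 T \left(4 + T\right)$)
$\left(g{\left(-147 \right)} + k{\left(-108 \right)}\right) + 31273 = \left(2 \left(-147\right) \left(4 - 147\right) - \left(12 - \frac{65}{-108}\right)\right) + 31273 = \left(2 \left(-147\right) \left(-143\right) + \left(-12 + 65 \left(- \frac{1}{108}\right)\right)\right) + 31273 = \left(42042 - \frac{1361}{108}\right) + 31273 = \frac{4539175}{108} + 31273 = \frac{7916659}{108}$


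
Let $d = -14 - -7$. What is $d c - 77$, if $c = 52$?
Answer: $-441$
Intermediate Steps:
$d = -7$ ($d = -14 + 7 = -7$)
$d c - 77 = \left(-7\right) 52 - 77 = -364 - 77 = -441$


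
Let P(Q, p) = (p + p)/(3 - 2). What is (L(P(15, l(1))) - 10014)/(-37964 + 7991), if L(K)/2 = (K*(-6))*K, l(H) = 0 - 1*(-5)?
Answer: 3738/9991 ≈ 0.37414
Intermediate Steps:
l(H) = 5 (l(H) = 0 + 5 = 5)
P(Q, p) = 2*p (P(Q, p) = (2*p)/1 = (2*p)*1 = 2*p)
L(K) = -12*K² (L(K) = 2*((K*(-6))*K) = 2*((-6*K)*K) = 2*(-6*K²) = -12*K²)
(L(P(15, l(1))) - 10014)/(-37964 + 7991) = (-12*(2*5)² - 10014)/(-37964 + 7991) = (-12*10² - 10014)/(-29973) = (-12*100 - 10014)*(-1/29973) = (-1200 - 10014)*(-1/29973) = -11214*(-1/29973) = 3738/9991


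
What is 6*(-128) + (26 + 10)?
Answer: -732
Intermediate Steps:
6*(-128) + (26 + 10) = -768 + 36 = -732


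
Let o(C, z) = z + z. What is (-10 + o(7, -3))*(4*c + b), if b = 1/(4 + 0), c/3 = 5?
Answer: -964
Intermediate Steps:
c = 15 (c = 3*5 = 15)
b = 1/4 ≈ 0.25000
o(C, z) = 2*z
(-10 + o(7, -3))*(4*c + b) = (-10 + 2*(-3))*(4*15 + 1/4) = (-10 - 6)*(60 + 1/4) = -16*241/4 = -964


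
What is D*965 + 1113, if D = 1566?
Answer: 1512303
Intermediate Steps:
D*965 + 1113 = 1566*965 + 1113 = 1511190 + 1113 = 1512303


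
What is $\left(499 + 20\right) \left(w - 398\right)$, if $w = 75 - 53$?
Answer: $-195144$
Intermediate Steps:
$w = 22$
$\left(499 + 20\right) \left(w - 398\right) = \left(499 + 20\right) \left(22 - 398\right) = 519 \left(-376\right) = -195144$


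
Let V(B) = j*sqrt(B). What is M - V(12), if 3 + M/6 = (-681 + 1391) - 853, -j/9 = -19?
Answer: -876 - 342*sqrt(3) ≈ -1468.4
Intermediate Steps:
j = 171 (j = -9*(-19) = 171)
V(B) = 171*sqrt(B)
M = -876 (M = -18 + 6*((-681 + 1391) - 853) = -18 + 6*(710 - 853) = -18 + 6*(-143) = -18 - 858 = -876)
M - V(12) = -876 - 171*sqrt(12) = -876 - 171*2*sqrt(3) = -876 - 342*sqrt(3)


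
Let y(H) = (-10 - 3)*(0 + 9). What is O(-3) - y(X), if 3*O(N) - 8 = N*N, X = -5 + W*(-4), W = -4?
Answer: 368/3 ≈ 122.67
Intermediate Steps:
X = 11 (X = -5 - 4*(-4) = -5 + 16 = 11)
y(H) = -117 (y(H) = -13*9 = -117)
O(N) = 8/3 + N²/3 (O(N) = 8/3 + (N*N)/3 = 8/3 + N²/3)
O(-3) - y(X) = (8/3 + (⅓)*(-3)²) - 1*(-117) = (8/3 + (⅓)*9) + 117 = (8/3 + 3) + 117 = 17/3 + 117 = 368/3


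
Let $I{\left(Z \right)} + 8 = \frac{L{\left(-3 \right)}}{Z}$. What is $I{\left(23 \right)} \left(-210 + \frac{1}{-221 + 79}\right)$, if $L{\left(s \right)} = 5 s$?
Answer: $\frac{5934379}{3266} \approx 1817.0$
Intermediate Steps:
$I{\left(Z \right)} = -8 - \frac{15}{Z}$ ($I{\left(Z \right)} = -8 + \frac{5 \left(-3\right)}{Z} = -8 - \frac{15}{Z}$)
$I{\left(23 \right)} \left(-210 + \frac{1}{-221 + 79}\right) = \left(-8 - \frac{15}{23}\right) \left(-210 + \frac{1}{-221 + 79}\right) = \left(-8 - \frac{15}{23}\right) \left(-210 + \frac{1}{-142}\right) = \left(-8 - \frac{15}{23}\right) \left(-210 - \frac{1}{142}\right) = \left(- \frac{199}{23}\right) \left(- \frac{29821}{142}\right) = \frac{5934379}{3266}$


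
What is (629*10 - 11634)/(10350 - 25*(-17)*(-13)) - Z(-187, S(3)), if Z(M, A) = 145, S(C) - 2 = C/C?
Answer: -704969/4825 ≈ -146.11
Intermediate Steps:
S(C) = 3 (S(C) = 2 + C/C = 2 + 1 = 3)
(629*10 - 11634)/(10350 - 25*(-17)*(-13)) - Z(-187, S(3)) = (629*10 - 11634)/(10350 - 25*(-17)*(-13)) - 1*145 = (6290 - 11634)/(10350 + 425*(-13)) - 145 = -5344/(10350 - 5525) - 145 = -5344/4825 - 145 = -704969/4825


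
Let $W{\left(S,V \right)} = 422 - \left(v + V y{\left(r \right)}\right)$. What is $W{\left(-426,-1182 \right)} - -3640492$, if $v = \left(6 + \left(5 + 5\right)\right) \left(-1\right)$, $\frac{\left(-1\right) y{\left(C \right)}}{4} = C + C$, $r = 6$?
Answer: $3584194$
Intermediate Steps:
$y{\left(C \right)} = - 8 C$ ($y{\left(C \right)} = - 4 \left(C + C\right) = - 4 \cdot 2 C = - 8 C$)
$v = -16$ ($v = \left(6 + 10\right) \left(-1\right) = 16 \left(-1\right) = -16$)
$W{\left(S,V \right)} = 438 + 48 V$ ($W{\left(S,V \right)} = 422 - \left(-16 + V \left(\left(-8\right) 6\right)\right) = 422 - \left(-16 + V \left(-48\right)\right) = 422 - \left(-16 - 48 V\right) = 422 + \left(16 + 48 V\right) = 438 + 48 V$)
$W{\left(-426,-1182 \right)} - -3640492 = \left(438 + 48 \left(-1182\right)\right) - -3640492 = \left(438 - 56736\right) + 3640492 = -56298 + 3640492 = 3584194$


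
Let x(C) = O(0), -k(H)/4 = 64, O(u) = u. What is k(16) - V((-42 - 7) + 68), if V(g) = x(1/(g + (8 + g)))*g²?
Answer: -256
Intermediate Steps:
k(H) = -256 (k(H) = -4*64 = -256)
x(C) = 0
V(g) = 0 (V(g) = 0*g² = 0)
k(16) - V((-42 - 7) + 68) = -256 - 1*0 = -256 + 0 = -256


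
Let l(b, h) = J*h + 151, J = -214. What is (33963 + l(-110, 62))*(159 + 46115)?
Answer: 964627804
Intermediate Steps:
l(b, h) = 151 - 214*h (l(b, h) = -214*h + 151 = 151 - 214*h)
(33963 + l(-110, 62))*(159 + 46115) = (33963 + (151 - 214*62))*(159 + 46115) = (33963 + (151 - 13268))*46274 = (33963 - 13117)*46274 = 20846*46274 = 964627804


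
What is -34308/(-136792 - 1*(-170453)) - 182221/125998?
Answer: -10456480465/4241218678 ≈ -2.4654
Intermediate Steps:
-34308/(-136792 - 1*(-170453)) - 182221/125998 = -34308/(-136792 + 170453) - 182221*1/125998 = -34308/33661 - 182221/125998 = -10456480465/4241218678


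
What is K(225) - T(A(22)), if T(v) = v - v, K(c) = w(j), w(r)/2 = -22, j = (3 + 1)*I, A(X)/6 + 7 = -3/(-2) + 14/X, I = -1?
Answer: -44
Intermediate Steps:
A(X) = -33 + 84/X (A(X) = -42 + 6*(-3/(-2) + 14/X) = -42 + 6*(-3*(-1/2) + 14/X) = -42 + 6*(3/2 + 14/X) = -42 + (9 + 84/X) = -33 + 84/X)
j = -4 (j = (3 + 1)*(-1) = 4*(-1) = -4)
w(r) = -44 (w(r) = 2*(-22) = -44)
K(c) = -44
T(v) = 0
K(225) - T(A(22)) = -44 - 1*0 = -44 + 0 = -44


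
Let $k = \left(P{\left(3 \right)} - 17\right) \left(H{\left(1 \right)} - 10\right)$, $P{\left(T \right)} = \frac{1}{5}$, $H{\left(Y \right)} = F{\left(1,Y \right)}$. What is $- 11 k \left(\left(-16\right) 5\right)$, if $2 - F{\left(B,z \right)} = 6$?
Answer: $206976$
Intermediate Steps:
$F{\left(B,z \right)} = -4$ ($F{\left(B,z \right)} = 2 - 6 = -4$)
$H{\left(Y \right)} = -4$
$P{\left(T \right)} = \frac{1}{5}$
$k = \frac{1176}{5}$ ($k = \left(\frac{1}{5} - 17\right) \left(-4 - 10\right) = \left(- \frac{84}{5}\right) \left(-14\right) = \frac{1176}{5} \approx 235.2$)
$- 11 k \left(\left(-16\right) 5\right) = \left(-11\right) \frac{1176}{5} \left(\left(-16\right) 5\right) = \left(- \frac{12936}{5}\right) \left(-80\right) = 206976$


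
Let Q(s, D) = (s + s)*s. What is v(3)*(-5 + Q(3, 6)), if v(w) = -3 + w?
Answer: 0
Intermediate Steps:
Q(s, D) = 2*s**2 (Q(s, D) = (2*s)*s = 2*s**2)
v(3)*(-5 + Q(3, 6)) = (-3 + 3)*(-5 + 2*3**2) = 0*(-5 + 2*9) = 0*(-5 + 18) = 0*13 = 0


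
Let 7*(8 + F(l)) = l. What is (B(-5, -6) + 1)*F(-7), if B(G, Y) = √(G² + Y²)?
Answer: -9 - 9*√61 ≈ -79.292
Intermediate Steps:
F(l) = -8 + l/7
(B(-5, -6) + 1)*F(-7) = (√((-5)² + (-6)²) + 1)*(-8 + (⅐)*(-7)) = (√(25 + 36) + 1)*(-8 - 1) = (√61 + 1)*(-9) = (1 + √61)*(-9) = -9 - 9*√61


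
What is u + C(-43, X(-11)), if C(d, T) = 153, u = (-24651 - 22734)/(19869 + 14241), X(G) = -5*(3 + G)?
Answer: 114921/758 ≈ 151.61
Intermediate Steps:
X(G) = -15 - 5*G
u = -1053/758 (u = -47385/34110 = -47385*1/34110 = -1053/758 ≈ -1.3892)
u + C(-43, X(-11)) = -1053/758 + 153 = 114921/758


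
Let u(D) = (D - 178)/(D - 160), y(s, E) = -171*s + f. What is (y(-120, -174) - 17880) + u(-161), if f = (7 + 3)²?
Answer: 293293/107 ≈ 2741.1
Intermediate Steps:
f = 100 (f = 10² = 100)
y(s, E) = 100 - 171*s (y(s, E) = -171*s + 100 = 100 - 171*s)
u(D) = (-178 + D)/(-160 + D)
(y(-120, -174) - 17880) + u(-161) = ((100 - 171*(-120)) - 17880) + (-178 - 161)/(-160 - 161) = ((100 + 20520) - 17880) - 339/(-321) = (20620 - 17880) - 1/321*(-339) = 2740 + 113/107 = 293293/107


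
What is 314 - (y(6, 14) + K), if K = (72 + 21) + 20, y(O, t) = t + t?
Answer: 173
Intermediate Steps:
y(O, t) = 2*t
K = 113 (K = 93 + 20 = 113)
314 - (y(6, 14) + K) = 314 - (2*14 + 113) = 314 - (28 + 113) = 314 - 1*141 = 314 - 141 = 173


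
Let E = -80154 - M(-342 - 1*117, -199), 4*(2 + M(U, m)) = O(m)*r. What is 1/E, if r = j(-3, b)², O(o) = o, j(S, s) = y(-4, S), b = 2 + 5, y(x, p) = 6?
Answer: -1/78361 ≈ -1.2761e-5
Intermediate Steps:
b = 7
j(S, s) = 6
r = 36 (r = 6² = 36)
M(U, m) = -2 + 9*m (M(U, m) = -2 + (m*36)/4 = -2 + (36*m)/4 = -2 + 9*m)
E = -78361 (E = -80154 - (-2 + 9*(-199)) = -80154 - (-2 - 1791) = -80154 - 1*(-1793) = -80154 + 1793 = -78361)
1/E = 1/(-78361) = -1/78361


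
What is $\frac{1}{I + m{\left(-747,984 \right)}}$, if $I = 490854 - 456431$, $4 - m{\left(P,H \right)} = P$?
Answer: $\frac{1}{35174} \approx 2.843 \cdot 10^{-5}$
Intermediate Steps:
$m{\left(P,H \right)} = 4 - P$
$I = 34423$ ($I = 490854 - 456431 = 34423$)
$\frac{1}{I + m{\left(-747,984 \right)}} = \frac{1}{34423 + \left(4 - -747\right)} = \frac{1}{34423 + \left(4 + 747\right)} = \frac{1}{34423 + 751} = \frac{1}{35174}$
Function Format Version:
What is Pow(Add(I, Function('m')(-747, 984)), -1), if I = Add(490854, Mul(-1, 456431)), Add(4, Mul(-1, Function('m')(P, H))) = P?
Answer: Rational(1, 35174) ≈ 2.8430e-5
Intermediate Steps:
Function('m')(P, H) = Add(4, Mul(-1, P))
I = 34423 (I = Add(490854, -456431) = 34423)
Pow(Add(I, Function('m')(-747, 984)), -1) = Pow(Add(34423, Add(4, Mul(-1, -747))), -1) = Pow(Add(34423, Add(4, 747)), -1) = Pow(Add(34423, 751), -1) = Pow(35174, -1) = Rational(1, 35174)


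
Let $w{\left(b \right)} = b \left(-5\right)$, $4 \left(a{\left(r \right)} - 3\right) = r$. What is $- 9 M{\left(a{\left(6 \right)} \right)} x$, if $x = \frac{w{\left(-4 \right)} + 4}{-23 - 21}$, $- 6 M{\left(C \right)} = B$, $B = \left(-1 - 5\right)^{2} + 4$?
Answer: $- \frac{360}{11} \approx -32.727$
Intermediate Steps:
$a{\left(r \right)} = 3 + \frac{r}{4}$
$w{\left(b \right)} = - 5 b$
$B = 40$ ($B = \left(-6\right)^{2} + 4 = 36 + 4 = 40$)
$M{\left(C \right)} = - \frac{20}{3}$ ($M{\left(C \right)} = \left(- \frac{1}{6}\right) 40 = - \frac{20}{3}$)
$x = - \frac{6}{11}$ ($x = \frac{\left(-5\right) \left(-4\right) + 4}{-23 - 21} = \frac{20 + 4}{-44} = 24 \left(- \frac{1}{44}\right) = - \frac{6}{11} \approx -0.54545$)
$- 9 M{\left(a{\left(6 \right)} \right)} x = \left(-9\right) \left(- \frac{20}{3}\right) \left(- \frac{6}{11}\right) = 60 \left(- \frac{6}{11}\right) = - \frac{360}{11}$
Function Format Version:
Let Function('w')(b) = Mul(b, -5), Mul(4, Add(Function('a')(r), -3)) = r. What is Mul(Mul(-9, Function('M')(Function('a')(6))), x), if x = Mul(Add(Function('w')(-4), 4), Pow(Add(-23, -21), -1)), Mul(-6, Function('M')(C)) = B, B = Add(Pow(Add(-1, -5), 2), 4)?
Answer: Rational(-360, 11) ≈ -32.727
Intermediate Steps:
Function('a')(r) = Add(3, Mul(Rational(1, 4), r))
Function('w')(b) = Mul(-5, b)
B = 40 (B = Add(Pow(-6, 2), 4) = Add(36, 4) = 40)
Function('M')(C) = Rational(-20, 3) (Function('M')(C) = Mul(Rational(-1, 6), 40) = Rational(-20, 3))
x = Rational(-6, 11) (x = Mul(Add(Mul(-5, -4), 4), Pow(Add(-23, -21), -1)) = Mul(Add(20, 4), Pow(-44, -1)) = Mul(24, Rational(-1, 44)) = Rational(-6, 11) ≈ -0.54545)
Mul(Mul(-9, Function('M')(Function('a')(6))), x) = Mul(Mul(-9, Rational(-20, 3)), Rational(-6, 11)) = Mul(60, Rational(-6, 11)) = Rational(-360, 11)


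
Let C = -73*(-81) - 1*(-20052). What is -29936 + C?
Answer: -3971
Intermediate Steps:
C = 25965 (C = 5913 + 20052 = 25965)
-29936 + C = -29936 + 25965 = -3971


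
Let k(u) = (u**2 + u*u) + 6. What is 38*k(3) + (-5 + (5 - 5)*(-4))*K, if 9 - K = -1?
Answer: 862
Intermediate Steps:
K = 10 (K = 9 - 1*(-1) = 9 + 1 = 10)
k(u) = 6 + 2*u**2 (k(u) = (u**2 + u**2) + 6 = 2*u**2 + 6 = 6 + 2*u**2)
38*k(3) + (-5 + (5 - 5)*(-4))*K = 38*(6 + 2*3**2) + (-5 + (5 - 5)*(-4))*10 = 38*(6 + 2*9) + (-5 + 0*(-4))*10 = 38*(6 + 18) + (-5 + 0)*10 = 38*24 - 5*10 = 912 - 50 = 862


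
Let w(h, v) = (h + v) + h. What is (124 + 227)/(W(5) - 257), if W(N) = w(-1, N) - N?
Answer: -351/259 ≈ -1.3552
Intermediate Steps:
w(h, v) = v + 2*h
W(N) = -2 (W(N) = (N + 2*(-1)) - N = (N - 2) - N = (-2 + N) - N = -2)
(124 + 227)/(W(5) - 257) = (124 + 227)/(-2 - 257) = 351/(-259) = 351*(-1/259) = -351/259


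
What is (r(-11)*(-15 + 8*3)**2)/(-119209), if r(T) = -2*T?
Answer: -1782/119209 ≈ -0.014949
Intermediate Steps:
(r(-11)*(-15 + 8*3)**2)/(-119209) = ((-2*(-11))*(-15 + 8*3)**2)/(-119209) = (22*(-15 + 24)**2)*(-1/119209) = (22*9**2)*(-1/119209) = (22*81)*(-1/119209) = 1782*(-1/119209) = -1782/119209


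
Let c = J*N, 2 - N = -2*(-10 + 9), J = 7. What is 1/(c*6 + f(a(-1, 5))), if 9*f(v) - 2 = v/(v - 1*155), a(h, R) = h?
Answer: 1404/313 ≈ 4.4856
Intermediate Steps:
N = 0 (N = 2 - (-2)*(-10 + 9) = 2 - (-2)*(-1) = 2 - 1*2 = 2 - 2 = 0)
c = 0 (c = 7*0 = 0)
f(v) = 2/9 + v/(9*(-155 + v)) (f(v) = 2/9 + (v/(v - 1*155))/9 = 2/9 + (v/(v - 155))/9 = 2/9 + (v/(-155 + v))/9 = 2/9 + v/(9*(-155 + v)))
1/(c*6 + f(a(-1, 5))) = 1/(0*6 + (-310 + 3*(-1))/(9*(-155 - 1))) = 1/(0 + (1/9)*(-310 - 3)/(-156)) = 1/(0 + (1/9)*(-1/156)*(-313)) = 1/(0 + 313/1404) = 1/(313/1404) = 1404/313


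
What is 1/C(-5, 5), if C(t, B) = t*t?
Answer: 1/25 ≈ 0.040000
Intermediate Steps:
C(t, B) = t²
1/C(-5, 5) = 1/((-5)²) = 1/25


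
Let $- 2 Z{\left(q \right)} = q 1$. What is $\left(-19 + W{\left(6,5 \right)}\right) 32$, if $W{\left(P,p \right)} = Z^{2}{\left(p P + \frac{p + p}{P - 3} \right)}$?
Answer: $\frac{74528}{9} \approx 8280.9$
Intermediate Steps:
$Z{\left(q \right)} = - \frac{q}{2}$ ($Z{\left(q \right)} = - \frac{q 1}{2} = - \frac{q}{2}$)
$W{\left(P,p \right)} = \left(- \frac{p}{-3 + P} - \frac{P p}{2}\right)^{2}$ ($W{\left(P,p \right)} = \left(- \frac{p P + \frac{p + p}{P - 3}}{2}\right)^{2} = \left(- \frac{P p + \frac{2 p}{-3 + P}}{2}\right)^{2} = \left(- \frac{p}{-3 + P} - \frac{P p}{2}\right)^{2}$)
$\left(-19 + W{\left(6,5 \right)}\right) 32 = \left(-19 + \frac{5^{2} \left(2 + 6 \left(-3 + 6\right)\right)^{2}}{4 \left(-3 + 6\right)^{2}}\right) 32 = \left(-19 + \frac{1}{4} \cdot 25 \cdot \frac{1}{9} \left(2 + 6 \cdot 3\right)^{2}\right) 32 = \left(-19 + \frac{1}{4} \cdot 25 \cdot \frac{1}{9} \left(2 + 18\right)^{2}\right) 32 = \left(-19 + \frac{1}{4} \cdot 25 \cdot \frac{1}{9} \cdot 20^{2}\right) 32 = \left(-19 + \frac{1}{4} \cdot 25 \cdot \frac{1}{9} \cdot 400\right) 32 = \left(-19 + \frac{2500}{9}\right) 32 = \frac{2329}{9} \cdot 32 = \frac{74528}{9}$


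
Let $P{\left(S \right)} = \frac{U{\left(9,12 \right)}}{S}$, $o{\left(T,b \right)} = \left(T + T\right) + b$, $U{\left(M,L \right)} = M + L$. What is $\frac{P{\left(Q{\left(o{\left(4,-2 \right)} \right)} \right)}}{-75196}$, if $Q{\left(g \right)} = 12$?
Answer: $- \frac{7}{300784} \approx -2.3273 \cdot 10^{-5}$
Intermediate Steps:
$U{\left(M,L \right)} = L + M$
$o{\left(T,b \right)} = b + 2 T$ ($o{\left(T,b \right)} = 2 T + b = b + 2 T$)
$P{\left(S \right)} = \frac{21}{S}$ ($P{\left(S \right)} = \frac{12 + 9}{S} = \frac{21}{S}$)
$\frac{P{\left(Q{\left(o{\left(4,-2 \right)} \right)} \right)}}{-75196} = \frac{21 \cdot \frac{1}{12}}{-75196} = 21 \cdot \frac{1}{12} \left(- \frac{1}{75196}\right) = \frac{7}{4} \left(- \frac{1}{75196}\right) = - \frac{7}{300784}$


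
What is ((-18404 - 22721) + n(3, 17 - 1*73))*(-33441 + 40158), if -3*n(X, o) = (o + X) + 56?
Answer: -276243342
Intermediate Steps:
n(X, o) = -56/3 - X/3 - o/3 (n(X, o) = -((o + X) + 56)/3 = -((X + o) + 56)/3 = -(56 + X + o)/3 = -56/3 - X/3 - o/3)
((-18404 - 22721) + n(3, 17 - 1*73))*(-33441 + 40158) = ((-18404 - 22721) + (-56/3 - ⅓*3 - (17 - 1*73)/3))*(-33441 + 40158) = (-41125 + (-56/3 - 1 - (17 - 73)/3))*6717 = (-41125 + (-56/3 - 1 - ⅓*(-56)))*6717 = (-41125 + (-56/3 - 1 + 56/3))*6717 = (-41125 - 1)*6717 = -41126*6717 = -276243342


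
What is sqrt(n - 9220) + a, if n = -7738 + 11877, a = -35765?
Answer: -35765 + I*sqrt(5081) ≈ -35765.0 + 71.281*I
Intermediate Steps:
n = 4139
sqrt(n - 9220) + a = sqrt(4139 - 9220) - 35765 = sqrt(-5081) - 35765 = I*sqrt(5081) - 35765 = -35765 + I*sqrt(5081)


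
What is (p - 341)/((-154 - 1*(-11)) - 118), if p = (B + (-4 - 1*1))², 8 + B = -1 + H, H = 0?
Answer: 5/9 ≈ 0.55556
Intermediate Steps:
B = -9 (B = -8 + (-1 + 0) = -8 - 1 = -9)
p = 196 (p = (-9 + (-4 - 1*1))² = (-9 + (-4 - 1))² = (-9 - 5)² = (-14)² = 196)
(p - 341)/((-154 - 1*(-11)) - 118) = (196 - 341)/((-154 - 1*(-11)) - 118) = -145/((-154 + 11) - 118) = -145/(-143 - 118) = -145/(-261) = -145*(-1/261) = 5/9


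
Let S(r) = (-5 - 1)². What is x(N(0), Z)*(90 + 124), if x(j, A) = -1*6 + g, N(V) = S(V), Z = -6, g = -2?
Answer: -1712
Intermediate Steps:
S(r) = 36 (S(r) = (-6)² = 36)
N(V) = 36
x(j, A) = -8 (x(j, A) = -1*6 - 2 = -6 - 2 = -8)
x(N(0), Z)*(90 + 124) = -8*(90 + 124) = -8*214 = -1712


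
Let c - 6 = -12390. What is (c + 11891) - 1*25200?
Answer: -25693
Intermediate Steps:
c = -12384 (c = 6 - 12390 = -12384)
(c + 11891) - 1*25200 = (-12384 + 11891) - 1*25200 = -493 - 25200 = -25693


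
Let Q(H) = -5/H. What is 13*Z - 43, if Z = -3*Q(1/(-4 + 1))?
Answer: -628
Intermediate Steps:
Z = -45 (Z = -(-15)/(1/(-4 + 1)) = -(-15)/(1/(-3)) = -(-15)/(-1/3) = -(-15)*(-3) = -3*15 = -45)
13*Z - 43 = 13*(-45) - 43 = -585 - 43 = -628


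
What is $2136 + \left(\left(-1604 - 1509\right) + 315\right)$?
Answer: $-662$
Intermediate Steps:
$2136 + \left(\left(-1604 - 1509\right) + 315\right) = 2136 + \left(-3113 + 315\right) = 2136 - 2798 = -662$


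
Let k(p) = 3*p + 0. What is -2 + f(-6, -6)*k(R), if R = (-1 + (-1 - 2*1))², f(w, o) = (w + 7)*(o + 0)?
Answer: -290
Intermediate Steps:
f(w, o) = o*(7 + w) (f(w, o) = (7 + w)*o = o*(7 + w))
R = 16 (R = (-1 + (-1 - 2))² = (-1 - 3)² = (-4)² = 16)
k(p) = 3*p
-2 + f(-6, -6)*k(R) = -2 + (-6*(7 - 6))*(3*16) = -2 - 6*1*48 = -2 - 6*48 = -2 - 288 = -290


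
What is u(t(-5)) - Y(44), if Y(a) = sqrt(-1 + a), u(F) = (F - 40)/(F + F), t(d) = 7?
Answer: -33/14 - sqrt(43) ≈ -8.9146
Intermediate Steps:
u(F) = (-40 + F)/(2*F) (u(F) = (-40 + F)/((2*F)) = (-40 + F)*(1/(2*F)) = (-40 + F)/(2*F))
u(t(-5)) - Y(44) = (1/2)*(-40 + 7)/7 - sqrt(-1 + 44) = (1/2)*(1/7)*(-33) - sqrt(43) = -33/14 - sqrt(43)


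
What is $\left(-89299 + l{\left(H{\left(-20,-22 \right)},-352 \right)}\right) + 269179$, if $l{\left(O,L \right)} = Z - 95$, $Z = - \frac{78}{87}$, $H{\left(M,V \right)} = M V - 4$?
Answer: $\frac{5213739}{29} \approx 1.7978 \cdot 10^{5}$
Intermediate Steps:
$H{\left(M,V \right)} = -4 + M V$
$Z = - \frac{26}{29}$ ($Z = \left(-78\right) \frac{1}{87} = - \frac{26}{29} \approx -0.89655$)
$l{\left(O,L \right)} = - \frac{2781}{29}$ ($l{\left(O,L \right)} = - \frac{26}{29} - 95 = - \frac{2781}{29}$)
$\left(-89299 + l{\left(H{\left(-20,-22 \right)},-352 \right)}\right) + 269179 = \left(-89299 - \frac{2781}{29}\right) + 269179 = - \frac{2592452}{29} + 269179 = \frac{5213739}{29}$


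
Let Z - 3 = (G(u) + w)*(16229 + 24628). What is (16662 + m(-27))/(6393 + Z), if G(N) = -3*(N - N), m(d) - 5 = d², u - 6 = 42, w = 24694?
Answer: 8698/504464577 ≈ 1.7242e-5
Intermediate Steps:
u = 48 (u = 6 + 42 = 48)
m(d) = 5 + d²
G(N) = 0 (G(N) = -3*0 = 0)
Z = 1008922761 (Z = 3 + (0 + 24694)*(16229 + 24628) = 3 + 24694*40857 = 3 + 1008922758 = 1008922761)
(16662 + m(-27))/(6393 + Z) = (16662 + (5 + (-27)²))/(6393 + 1008922761) = (16662 + (5 + 729))/1008929154 = (16662 + 734)*(1/1008929154) = 17396*(1/1008929154) = 8698/504464577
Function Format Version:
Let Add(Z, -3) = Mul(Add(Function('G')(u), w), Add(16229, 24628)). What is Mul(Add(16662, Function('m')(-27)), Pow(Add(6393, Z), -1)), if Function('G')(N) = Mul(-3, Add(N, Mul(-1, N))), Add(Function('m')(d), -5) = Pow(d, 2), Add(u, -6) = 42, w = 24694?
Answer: Rational(8698, 504464577) ≈ 1.7242e-5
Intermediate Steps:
u = 48 (u = Add(6, 42) = 48)
Function('m')(d) = Add(5, Pow(d, 2))
Function('G')(N) = 0 (Function('G')(N) = Mul(-3, 0) = 0)
Z = 1008922761 (Z = Add(3, Mul(Add(0, 24694), Add(16229, 24628))) = Add(3, Mul(24694, 40857)) = Add(3, 1008922758) = 1008922761)
Mul(Add(16662, Function('m')(-27)), Pow(Add(6393, Z), -1)) = Mul(Add(16662, Add(5, Pow(-27, 2))), Pow(Add(6393, 1008922761), -1)) = Mul(Add(16662, Add(5, 729)), Pow(1008929154, -1)) = Mul(Add(16662, 734), Rational(1, 1008929154)) = Mul(17396, Rational(1, 1008929154)) = Rational(8698, 504464577)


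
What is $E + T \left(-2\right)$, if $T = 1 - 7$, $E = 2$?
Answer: $14$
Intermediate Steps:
$T = -6$
$E + T \left(-2\right) = 2 - -12 = 2 + 12 = 14$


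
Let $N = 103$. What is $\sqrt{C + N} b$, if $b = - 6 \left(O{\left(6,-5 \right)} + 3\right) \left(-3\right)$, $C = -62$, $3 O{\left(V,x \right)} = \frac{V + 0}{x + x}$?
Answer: $\frac{252 \sqrt{41}}{5} \approx 322.72$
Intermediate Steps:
$O{\left(V,x \right)} = \frac{V}{6 x}$ ($O{\left(V,x \right)} = \frac{\left(V + 0\right) \frac{1}{x + x}}{3} = \frac{V \frac{1}{2 x}}{3} = \frac{\frac{1}{2} V \frac{1}{x}}{3} = \frac{V}{6 x}$)
$b = \frac{252}{5}$ ($b = - 6 \left(\frac{1}{6} \cdot 6 \frac{1}{-5} + 3\right) \left(-3\right) = - 6 \left(\frac{1}{6} \cdot 6 \left(- \frac{1}{5}\right) + 3\right) \left(-3\right) = - 6 \left(- \frac{1}{5} + 3\right) \left(-3\right) = \left(-6\right) \frac{14}{5} \left(-3\right) = \left(- \frac{84}{5}\right) \left(-3\right) = \frac{252}{5} \approx 50.4$)
$\sqrt{C + N} b = \sqrt{-62 + 103} \cdot \frac{252}{5} = \sqrt{41} \cdot \frac{252}{5} = \frac{252 \sqrt{41}}{5}$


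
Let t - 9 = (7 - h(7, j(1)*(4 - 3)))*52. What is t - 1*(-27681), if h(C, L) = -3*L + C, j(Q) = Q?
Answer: 27846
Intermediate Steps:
h(C, L) = C - 3*L
t = 165 (t = 9 + (7 - (7 - 3*(4 - 3)))*52 = 9 + (7 - (7 - 3))*52 = 9 + (7 - 1*4)*52 = 9 + (7 - 4)*52 = 9 + 3*52 = 9 + 156 = 165)
t - 1*(-27681) = 165 - 1*(-27681) = 165 + 27681 = 27846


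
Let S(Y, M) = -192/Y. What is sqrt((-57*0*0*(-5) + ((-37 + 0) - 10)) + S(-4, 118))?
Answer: 1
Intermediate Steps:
sqrt((-57*0*0*(-5) + ((-37 + 0) - 10)) + S(-4, 118)) = sqrt((-57*0*0*(-5) + ((-37 + 0) - 10)) - 192/(-4)) = sqrt((-0*(-5) + (-37 - 10)) - 192*(-1/4)) = sqrt((-57*0 - 47) + 48) = sqrt((0 - 47) + 48) = sqrt(-47 + 48) = sqrt(1) = 1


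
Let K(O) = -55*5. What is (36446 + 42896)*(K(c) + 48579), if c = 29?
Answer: 3832535968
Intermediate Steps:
K(O) = -275
(36446 + 42896)*(K(c) + 48579) = (36446 + 42896)*(-275 + 48579) = 79342*48304 = 3832535968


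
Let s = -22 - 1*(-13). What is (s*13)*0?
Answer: 0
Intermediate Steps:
s = -9 (s = -22 + 13 = -9)
(s*13)*0 = -9*13*0 = -117*0 = 0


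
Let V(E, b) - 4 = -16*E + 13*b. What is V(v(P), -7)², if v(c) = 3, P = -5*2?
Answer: 18225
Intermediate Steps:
P = -10
V(E, b) = 4 - 16*E + 13*b (V(E, b) = 4 + (-16*E + 13*b) = 4 - 16*E + 13*b)
V(v(P), -7)² = (4 - 16*3 + 13*(-7))² = (4 - 48 - 91)² = (-135)² = 18225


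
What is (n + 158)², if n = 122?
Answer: 78400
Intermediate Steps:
(n + 158)² = (122 + 158)² = 280² = 78400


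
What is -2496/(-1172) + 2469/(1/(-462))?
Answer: -334218030/293 ≈ -1.1407e+6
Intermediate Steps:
-2496/(-1172) + 2469/(1/(-462)) = -2496*(-1/1172) + 2469/(-1/462) = 624/293 + 2469*(-462) = 624/293 - 1140678 = -334218030/293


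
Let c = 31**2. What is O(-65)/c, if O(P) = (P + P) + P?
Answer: -195/961 ≈ -0.20291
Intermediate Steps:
O(P) = 3*P (O(P) = 2*P + P = 3*P)
c = 961
O(-65)/c = (3*(-65))/961 = -195*1/961 = -195/961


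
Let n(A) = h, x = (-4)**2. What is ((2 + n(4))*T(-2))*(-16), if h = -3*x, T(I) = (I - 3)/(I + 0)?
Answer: 1840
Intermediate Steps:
x = 16
T(I) = (-3 + I)/I
h = -48 (h = -3*16 = -48)
n(A) = -48
((2 + n(4))*T(-2))*(-16) = ((2 - 48)*((-3 - 2)/(-2)))*(-16) = -(-23)*(-5)*(-16) = -46*5/2*(-16) = -115*(-16) = 1840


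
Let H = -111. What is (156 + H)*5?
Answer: 225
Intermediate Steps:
(156 + H)*5 = (156 - 111)*5 = 45*5 = 225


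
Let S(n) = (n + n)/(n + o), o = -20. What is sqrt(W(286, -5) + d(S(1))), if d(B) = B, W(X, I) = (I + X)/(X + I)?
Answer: sqrt(323)/19 ≈ 0.94591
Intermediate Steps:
W(X, I) = 1 (W(X, I) = (I + X)/(I + X) = 1)
S(n) = 2*n/(-20 + n) (S(n) = (n + n)/(n - 20) = (2*n)/(-20 + n) = 2*n/(-20 + n))
sqrt(W(286, -5) + d(S(1))) = sqrt(1 + 2*1/(-20 + 1)) = sqrt(1 + 2*1/(-19)) = sqrt(1 + 2*1*(-1/19)) = sqrt(1 - 2/19) = sqrt(17/19) = sqrt(323)/19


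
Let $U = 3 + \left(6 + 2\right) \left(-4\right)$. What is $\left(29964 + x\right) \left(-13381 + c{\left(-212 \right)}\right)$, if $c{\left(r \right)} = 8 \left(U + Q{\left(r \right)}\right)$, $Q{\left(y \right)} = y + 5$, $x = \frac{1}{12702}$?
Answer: $- \frac{5811423069101}{12702} \approx -4.5752 \cdot 10^{8}$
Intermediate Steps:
$x = \frac{1}{12702} \approx 7.8728 \cdot 10^{-5}$
$Q{\left(y \right)} = 5 + y$
$U = -29$ ($U = 3 + 8 \left(-4\right) = 3 - 32 = -29$)
$c{\left(r \right)} = -192 + 8 r$ ($c{\left(r \right)} = 8 \left(-29 + \left(5 + r\right)\right) = 8 \left(-24 + r\right) = -192 + 8 r$)
$\left(29964 + x\right) \left(-13381 + c{\left(-212 \right)}\right) = \left(29964 + \frac{1}{12702}\right) \left(-13381 + \left(-192 + 8 \left(-212\right)\right)\right) = \frac{380602729 \left(-13381 - 1888\right)}{12702} = \frac{380602729}{12702} \left(-15269\right) = - \frac{5811423069101}{12702}$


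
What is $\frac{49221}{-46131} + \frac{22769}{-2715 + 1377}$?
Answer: $- \frac{372071479}{20574426} \approx -18.084$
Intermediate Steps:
$\frac{49221}{-46131} + \frac{22769}{-2715 + 1377} = 49221 \left(- \frac{1}{46131}\right) + \frac{22769}{-1338} = - \frac{16407}{15377} + 22769 \left(- \frac{1}{1338}\right) = - \frac{16407}{15377} - \frac{22769}{1338} = - \frac{372071479}{20574426}$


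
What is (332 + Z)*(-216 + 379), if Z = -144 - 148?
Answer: 6520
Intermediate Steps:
Z = -292
(332 + Z)*(-216 + 379) = (332 - 292)*(-216 + 379) = 40*163 = 6520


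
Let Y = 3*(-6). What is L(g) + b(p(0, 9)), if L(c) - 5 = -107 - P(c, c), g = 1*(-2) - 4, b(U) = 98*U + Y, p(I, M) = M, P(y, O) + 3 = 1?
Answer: 764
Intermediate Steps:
P(y, O) = -2 (P(y, O) = -3 + 1 = -2)
Y = -18
b(U) = -18 + 98*U (b(U) = 98*U - 18 = -18 + 98*U)
g = -6 (g = -2 - 4 = -6)
L(c) = -100 (L(c) = 5 + (-107 - 1*(-2)) = 5 + (-107 + 2) = 5 - 105 = -100)
L(g) + b(p(0, 9)) = -100 + (-18 + 98*9) = -100 + (-18 + 882) = -100 + 864 = 764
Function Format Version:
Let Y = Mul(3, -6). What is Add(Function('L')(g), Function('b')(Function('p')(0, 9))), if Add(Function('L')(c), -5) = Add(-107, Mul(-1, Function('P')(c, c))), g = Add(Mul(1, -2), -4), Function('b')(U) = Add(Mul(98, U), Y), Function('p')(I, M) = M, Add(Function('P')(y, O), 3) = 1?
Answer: 764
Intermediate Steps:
Function('P')(y, O) = -2 (Function('P')(y, O) = Add(-3, 1) = -2)
Y = -18
Function('b')(U) = Add(-18, Mul(98, U)) (Function('b')(U) = Add(Mul(98, U), -18) = Add(-18, Mul(98, U)))
g = -6 (g = Add(-2, -4) = -6)
Function('L')(c) = -100 (Function('L')(c) = Add(5, Add(-107, Mul(-1, -2))) = Add(5, Add(-107, 2)) = Add(5, -105) = -100)
Add(Function('L')(g), Function('b')(Function('p')(0, 9))) = Add(-100, Add(-18, Mul(98, 9))) = Add(-100, Add(-18, 882)) = Add(-100, 864) = 764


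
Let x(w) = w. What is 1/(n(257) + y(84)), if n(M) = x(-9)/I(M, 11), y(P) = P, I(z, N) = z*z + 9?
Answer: 66058/5548863 ≈ 0.011905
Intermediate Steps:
I(z, N) = 9 + z² (I(z, N) = z² + 9 = 9 + z²)
n(M) = -9/(9 + M²)
1/(n(257) + y(84)) = 1/(-9/(9 + 257²) + 84) = 1/(-9/(9 + 66049) + 84) = 1/(-9/66058 + 84) = 1/(5548863/66058) = 66058/5548863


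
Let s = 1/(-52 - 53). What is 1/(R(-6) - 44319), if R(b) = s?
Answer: -105/4653496 ≈ -2.2564e-5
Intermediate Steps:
s = -1/105 (s = 1/(-105) = -1/105 ≈ -0.0095238)
R(b) = -1/105
1/(R(-6) - 44319) = 1/(-1/105 - 44319) = 1/(-4653496/105) = -105/4653496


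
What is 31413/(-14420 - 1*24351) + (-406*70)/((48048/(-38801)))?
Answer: 5395282579/235092 ≈ 22950.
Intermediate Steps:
31413/(-14420 - 1*24351) + (-406*70)/((48048/(-38801))) = 31413/(-14420 - 24351) - 28420/(48048*(-1/38801)) = 31413/(-38771) - 28420/(-6864/5543) = 31413*(-1/38771) - 28420*(-5543/6864) = -111/137 + 39383015/1716 = 5395282579/235092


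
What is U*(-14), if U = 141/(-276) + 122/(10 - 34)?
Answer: 5404/69 ≈ 78.319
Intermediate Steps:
U = -386/69 (U = 141*(-1/276) + 122/(-24) = -47/92 + 122*(-1/24) = -47/92 - 61/12 = -386/69 ≈ -5.5942)
U*(-14) = -386/69*(-14) = 5404/69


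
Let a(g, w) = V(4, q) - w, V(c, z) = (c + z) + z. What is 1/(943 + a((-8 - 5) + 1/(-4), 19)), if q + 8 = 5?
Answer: 1/922 ≈ 0.0010846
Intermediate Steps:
q = -3 (q = -8 + 5 = -3)
V(c, z) = c + 2*z
a(g, w) = -2 - w (a(g, w) = (4 + 2*(-3)) - w = (4 - 6) - w = -2 - w)
1/(943 + a((-8 - 5) + 1/(-4), 19)) = 1/(943 + (-2 - 1*19)) = 1/(943 + (-2 - 19)) = 1/(943 - 21) = 1/922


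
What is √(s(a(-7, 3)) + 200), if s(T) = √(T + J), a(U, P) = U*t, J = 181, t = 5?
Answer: √(200 + √146) ≈ 14.563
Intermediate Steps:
a(U, P) = 5*U (a(U, P) = U*5 = 5*U)
s(T) = √(181 + T) (s(T) = √(T + 181) = √(181 + T))
√(s(a(-7, 3)) + 200) = √(√(181 + 5*(-7)) + 200) = √(√(181 - 35) + 200) = √(√146 + 200) = √(200 + √146)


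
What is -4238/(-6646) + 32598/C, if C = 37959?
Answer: 62919425/42045919 ≈ 1.4964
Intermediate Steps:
-4238/(-6646) + 32598/C = -4238/(-6646) + 32598/37959 = -4238*(-1/6646) + 32598*(1/37959) = 2119/3323 + 10866/12653 = 62919425/42045919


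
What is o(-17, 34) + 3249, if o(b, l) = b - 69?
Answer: 3163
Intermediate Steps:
o(b, l) = -69 + b
o(-17, 34) + 3249 = (-69 - 17) + 3249 = -86 + 3249 = 3163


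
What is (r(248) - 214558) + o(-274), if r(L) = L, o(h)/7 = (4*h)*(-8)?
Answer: -152934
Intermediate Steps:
o(h) = -224*h (o(h) = 7*((4*h)*(-8)) = 7*(-32*h) = -224*h)
(r(248) - 214558) + o(-274) = (248 - 214558) - 224*(-274) = -214310 + 61376 = -152934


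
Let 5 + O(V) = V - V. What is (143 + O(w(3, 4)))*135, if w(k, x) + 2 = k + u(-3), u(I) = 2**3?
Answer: 18630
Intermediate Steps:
u(I) = 8
w(k, x) = 6 + k (w(k, x) = -2 + (k + 8) = -2 + (8 + k) = 6 + k)
O(V) = -5 (O(V) = -5 + (V - V) = -5 + 0 = -5)
(143 + O(w(3, 4)))*135 = (143 - 5)*135 = 138*135 = 18630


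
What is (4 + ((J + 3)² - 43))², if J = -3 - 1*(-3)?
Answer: 900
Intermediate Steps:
J = 0 (J = -3 + 3 = 0)
(4 + ((J + 3)² - 43))² = (4 + ((0 + 3)² - 43))² = (4 + (3² - 43))² = (4 + (9 - 43))² = (4 - 34)² = (-30)² = 900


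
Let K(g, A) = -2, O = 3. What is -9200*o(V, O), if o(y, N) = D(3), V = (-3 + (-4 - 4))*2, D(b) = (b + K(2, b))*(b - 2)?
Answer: -9200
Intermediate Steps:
D(b) = (-2 + b)² (D(b) = (b - 2)*(b - 2) = (-2 + b)*(-2 + b) = (-2 + b)²)
V = -22 (V = (-3 - 8)*2 = -11*2 = -22)
o(y, N) = 1 (o(y, N) = 4 + 3² - 4*3 = 4 + 9 - 12 = 1)
-9200*o(V, O) = -9200*1 = -9200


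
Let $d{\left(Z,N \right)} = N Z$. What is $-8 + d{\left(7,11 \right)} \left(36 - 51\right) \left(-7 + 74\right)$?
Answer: $-77393$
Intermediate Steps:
$-8 + d{\left(7,11 \right)} \left(36 - 51\right) \left(-7 + 74\right) = -8 + 11 \cdot 7 \left(36 - 51\right) \left(-7 + 74\right) = -8 + 77 \left(\left(-15\right) 67\right) = -8 + 77 \left(-1005\right) = -8 - 77385 = -77393$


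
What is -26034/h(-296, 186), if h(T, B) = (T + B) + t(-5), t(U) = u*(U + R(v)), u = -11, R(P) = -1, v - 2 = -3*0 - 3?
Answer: 13017/22 ≈ 591.68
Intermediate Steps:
v = -1 (v = 2 + (-3*0 - 3) = 2 + (0 - 3) = 2 - 3 = -1)
t(U) = 11 - 11*U (t(U) = -11*(U - 1) = -11*(-1 + U) = 11 - 11*U)
h(T, B) = 66 + B + T (h(T, B) = (T + B) + (11 - 11*(-5)) = (B + T) + (11 + 55) = (B + T) + 66 = 66 + B + T)
-26034/h(-296, 186) = -26034/(66 + 186 - 296) = -26034/(-44) = -26034*(-1/44) = 13017/22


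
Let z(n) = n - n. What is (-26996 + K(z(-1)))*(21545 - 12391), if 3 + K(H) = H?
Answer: -247148846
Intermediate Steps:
z(n) = 0
K(H) = -3 + H
(-26996 + K(z(-1)))*(21545 - 12391) = (-26996 + (-3 + 0))*(21545 - 12391) = (-26996 - 3)*9154 = -26999*9154 = -247148846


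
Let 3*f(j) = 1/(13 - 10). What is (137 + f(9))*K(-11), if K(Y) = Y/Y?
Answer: 1234/9 ≈ 137.11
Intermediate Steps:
K(Y) = 1
f(j) = ⅑ (f(j) = 1/(3*(13 - 10)) = (⅓)/3 = (⅓)*(⅓) = ⅑)
(137 + f(9))*K(-11) = (137 + ⅑)*1 = (1234/9)*1 = 1234/9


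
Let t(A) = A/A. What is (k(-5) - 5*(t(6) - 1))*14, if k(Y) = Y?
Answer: -70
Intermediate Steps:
t(A) = 1
(k(-5) - 5*(t(6) - 1))*14 = (-5 - 5*(1 - 1))*14 = (-5 - 5*0)*14 = (-5 + 0)*14 = -5*14 = -70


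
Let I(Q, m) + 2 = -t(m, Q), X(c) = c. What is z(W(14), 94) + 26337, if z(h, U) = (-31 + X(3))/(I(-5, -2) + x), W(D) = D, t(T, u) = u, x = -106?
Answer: 2712739/103 ≈ 26337.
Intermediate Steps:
I(Q, m) = -2 - Q
z(h, U) = 28/103 (z(h, U) = (-31 + 3)/((-2 - 1*(-5)) - 106) = -28/((-2 + 5) - 106) = -28/(3 - 106) = -28/(-103) = -28*(-1/103) = 28/103)
z(W(14), 94) + 26337 = 28/103 + 26337 = 2712739/103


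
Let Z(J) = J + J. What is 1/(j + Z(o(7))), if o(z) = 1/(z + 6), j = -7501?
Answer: -13/97511 ≈ -0.00013332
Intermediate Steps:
o(z) = 1/(6 + z)
Z(J) = 2*J
1/(j + Z(o(7))) = 1/(-7501 + 2/(6 + 7)) = 1/(-7501 + 2/13) = 1/(-97511/13) = -13/97511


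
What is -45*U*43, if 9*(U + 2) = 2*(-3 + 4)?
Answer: 3440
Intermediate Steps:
U = -16/9 (U = -2 + (2*(-3 + 4))/9 = -2 + (2*1)/9 = -2 + (1/9)*2 = -2 + 2/9 = -16/9 ≈ -1.7778)
-45*U*43 = -45*(-16/9)*43 = 80*43 = 3440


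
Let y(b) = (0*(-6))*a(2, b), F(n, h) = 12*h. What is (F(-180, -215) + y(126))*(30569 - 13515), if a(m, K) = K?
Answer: -43999320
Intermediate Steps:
y(b) = 0 (y(b) = (0*(-6))*b = 0*b = 0)
(F(-180, -215) + y(126))*(30569 - 13515) = (12*(-215) + 0)*(30569 - 13515) = (-2580 + 0)*17054 = -2580*17054 = -43999320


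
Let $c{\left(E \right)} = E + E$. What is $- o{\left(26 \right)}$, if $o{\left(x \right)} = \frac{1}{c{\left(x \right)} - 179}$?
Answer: $\frac{1}{127} \approx 0.007874$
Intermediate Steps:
$c{\left(E \right)} = 2 E$
$o{\left(x \right)} = \frac{1}{-179 + 2 x}$ ($o{\left(x \right)} = \frac{1}{2 x - 179} = \frac{1}{-179 + 2 x}$)
$- o{\left(26 \right)} = - \frac{1}{-179 + 2 \cdot 26} = - \frac{1}{-179 + 52} = - \frac{1}{-127} = \left(-1\right) \left(- \frac{1}{127}\right) = \frac{1}{127}$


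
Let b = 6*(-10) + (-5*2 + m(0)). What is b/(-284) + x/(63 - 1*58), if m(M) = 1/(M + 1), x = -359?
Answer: -101611/1420 ≈ -71.557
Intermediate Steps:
m(M) = 1/(1 + M)
b = -69 (b = 6*(-10) + (-5*2 + 1/(1 + 0)) = -60 + (-10 + 1/1) = -60 + (-10 + 1) = -60 - 9 = -69)
b/(-284) + x/(63 - 1*58) = -69/(-284) - 359/(63 - 1*58) = -69*(-1/284) - 359/(63 - 58) = 69/284 - 359/5 = -101611/1420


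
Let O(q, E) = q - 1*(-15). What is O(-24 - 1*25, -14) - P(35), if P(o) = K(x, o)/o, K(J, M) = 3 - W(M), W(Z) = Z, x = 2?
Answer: -1158/35 ≈ -33.086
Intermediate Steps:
K(J, M) = 3 - M
O(q, E) = 15 + q (O(q, E) = q + 15 = 15 + q)
P(o) = (3 - o)/o
O(-24 - 1*25, -14) - P(35) = (15 + (-24 - 1*25)) - (3 - 1*35)/35 = (15 + (-24 - 25)) - (3 - 35)/35 = (15 - 49) - (-32)/35 = -34 - 1*(-32/35) = -34 + 32/35 = -1158/35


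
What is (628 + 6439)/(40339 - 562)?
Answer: 7067/39777 ≈ 0.17767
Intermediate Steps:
(628 + 6439)/(40339 - 562) = 7067/39777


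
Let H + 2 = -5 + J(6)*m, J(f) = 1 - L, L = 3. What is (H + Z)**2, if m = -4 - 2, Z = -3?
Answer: 4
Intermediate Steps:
J(f) = -2 (J(f) = 1 - 1*3 = 1 - 3 = -2)
m = -6
H = 5 (H = -2 + (-5 - 2*(-6)) = -2 + (-5 + 12) = -2 + 7 = 5)
(H + Z)**2 = (5 - 3)**2 = 2**2 = 4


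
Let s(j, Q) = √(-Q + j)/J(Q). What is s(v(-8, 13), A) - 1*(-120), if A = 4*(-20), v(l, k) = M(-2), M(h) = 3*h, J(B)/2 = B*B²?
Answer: 120 - √74/1024000 ≈ 120.00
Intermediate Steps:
J(B) = 2*B³ (J(B) = 2*(B*B²) = 2*B³)
v(l, k) = -6 (v(l, k) = 3*(-2) = -6)
A = -80
s(j, Q) = √(j - Q)/(2*Q³) (s(j, Q) = √(-Q + j)/((2*Q³)) = √(j - Q)*(1/(2*Q³)) = √(j - Q)/(2*Q³))
s(v(-8, 13), A) - 1*(-120) = (½)*√(-6 - 1*(-80))/(-80)³ - 1*(-120) = (½)*(-1/512000)*√(-6 + 80) + 120 = (½)*(-1/512000)*√74 + 120 = -√74/1024000 + 120 = 120 - √74/1024000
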